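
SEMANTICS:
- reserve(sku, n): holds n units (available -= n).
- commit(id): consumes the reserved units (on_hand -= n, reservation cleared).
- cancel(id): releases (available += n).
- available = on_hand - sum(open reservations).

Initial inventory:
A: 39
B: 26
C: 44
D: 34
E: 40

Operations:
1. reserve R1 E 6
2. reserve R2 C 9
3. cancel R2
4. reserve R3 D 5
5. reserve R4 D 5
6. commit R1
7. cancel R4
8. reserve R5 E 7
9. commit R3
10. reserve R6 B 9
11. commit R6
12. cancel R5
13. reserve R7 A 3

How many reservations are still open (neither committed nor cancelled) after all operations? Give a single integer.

Step 1: reserve R1 E 6 -> on_hand[A=39 B=26 C=44 D=34 E=40] avail[A=39 B=26 C=44 D=34 E=34] open={R1}
Step 2: reserve R2 C 9 -> on_hand[A=39 B=26 C=44 D=34 E=40] avail[A=39 B=26 C=35 D=34 E=34] open={R1,R2}
Step 3: cancel R2 -> on_hand[A=39 B=26 C=44 D=34 E=40] avail[A=39 B=26 C=44 D=34 E=34] open={R1}
Step 4: reserve R3 D 5 -> on_hand[A=39 B=26 C=44 D=34 E=40] avail[A=39 B=26 C=44 D=29 E=34] open={R1,R3}
Step 5: reserve R4 D 5 -> on_hand[A=39 B=26 C=44 D=34 E=40] avail[A=39 B=26 C=44 D=24 E=34] open={R1,R3,R4}
Step 6: commit R1 -> on_hand[A=39 B=26 C=44 D=34 E=34] avail[A=39 B=26 C=44 D=24 E=34] open={R3,R4}
Step 7: cancel R4 -> on_hand[A=39 B=26 C=44 D=34 E=34] avail[A=39 B=26 C=44 D=29 E=34] open={R3}
Step 8: reserve R5 E 7 -> on_hand[A=39 B=26 C=44 D=34 E=34] avail[A=39 B=26 C=44 D=29 E=27] open={R3,R5}
Step 9: commit R3 -> on_hand[A=39 B=26 C=44 D=29 E=34] avail[A=39 B=26 C=44 D=29 E=27] open={R5}
Step 10: reserve R6 B 9 -> on_hand[A=39 B=26 C=44 D=29 E=34] avail[A=39 B=17 C=44 D=29 E=27] open={R5,R6}
Step 11: commit R6 -> on_hand[A=39 B=17 C=44 D=29 E=34] avail[A=39 B=17 C=44 D=29 E=27] open={R5}
Step 12: cancel R5 -> on_hand[A=39 B=17 C=44 D=29 E=34] avail[A=39 B=17 C=44 D=29 E=34] open={}
Step 13: reserve R7 A 3 -> on_hand[A=39 B=17 C=44 D=29 E=34] avail[A=36 B=17 C=44 D=29 E=34] open={R7}
Open reservations: ['R7'] -> 1

Answer: 1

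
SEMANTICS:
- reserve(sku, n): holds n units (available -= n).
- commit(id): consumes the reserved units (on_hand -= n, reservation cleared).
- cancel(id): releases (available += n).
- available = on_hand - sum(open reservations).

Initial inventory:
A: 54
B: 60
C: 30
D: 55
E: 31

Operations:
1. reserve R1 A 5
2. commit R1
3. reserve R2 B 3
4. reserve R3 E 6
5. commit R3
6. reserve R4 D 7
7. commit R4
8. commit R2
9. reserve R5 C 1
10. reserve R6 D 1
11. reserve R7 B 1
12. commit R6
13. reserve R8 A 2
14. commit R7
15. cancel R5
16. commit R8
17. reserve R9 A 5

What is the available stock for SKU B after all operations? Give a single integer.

Step 1: reserve R1 A 5 -> on_hand[A=54 B=60 C=30 D=55 E=31] avail[A=49 B=60 C=30 D=55 E=31] open={R1}
Step 2: commit R1 -> on_hand[A=49 B=60 C=30 D=55 E=31] avail[A=49 B=60 C=30 D=55 E=31] open={}
Step 3: reserve R2 B 3 -> on_hand[A=49 B=60 C=30 D=55 E=31] avail[A=49 B=57 C=30 D=55 E=31] open={R2}
Step 4: reserve R3 E 6 -> on_hand[A=49 B=60 C=30 D=55 E=31] avail[A=49 B=57 C=30 D=55 E=25] open={R2,R3}
Step 5: commit R3 -> on_hand[A=49 B=60 C=30 D=55 E=25] avail[A=49 B=57 C=30 D=55 E=25] open={R2}
Step 6: reserve R4 D 7 -> on_hand[A=49 B=60 C=30 D=55 E=25] avail[A=49 B=57 C=30 D=48 E=25] open={R2,R4}
Step 7: commit R4 -> on_hand[A=49 B=60 C=30 D=48 E=25] avail[A=49 B=57 C=30 D=48 E=25] open={R2}
Step 8: commit R2 -> on_hand[A=49 B=57 C=30 D=48 E=25] avail[A=49 B=57 C=30 D=48 E=25] open={}
Step 9: reserve R5 C 1 -> on_hand[A=49 B=57 C=30 D=48 E=25] avail[A=49 B=57 C=29 D=48 E=25] open={R5}
Step 10: reserve R6 D 1 -> on_hand[A=49 B=57 C=30 D=48 E=25] avail[A=49 B=57 C=29 D=47 E=25] open={R5,R6}
Step 11: reserve R7 B 1 -> on_hand[A=49 B=57 C=30 D=48 E=25] avail[A=49 B=56 C=29 D=47 E=25] open={R5,R6,R7}
Step 12: commit R6 -> on_hand[A=49 B=57 C=30 D=47 E=25] avail[A=49 B=56 C=29 D=47 E=25] open={R5,R7}
Step 13: reserve R8 A 2 -> on_hand[A=49 B=57 C=30 D=47 E=25] avail[A=47 B=56 C=29 D=47 E=25] open={R5,R7,R8}
Step 14: commit R7 -> on_hand[A=49 B=56 C=30 D=47 E=25] avail[A=47 B=56 C=29 D=47 E=25] open={R5,R8}
Step 15: cancel R5 -> on_hand[A=49 B=56 C=30 D=47 E=25] avail[A=47 B=56 C=30 D=47 E=25] open={R8}
Step 16: commit R8 -> on_hand[A=47 B=56 C=30 D=47 E=25] avail[A=47 B=56 C=30 D=47 E=25] open={}
Step 17: reserve R9 A 5 -> on_hand[A=47 B=56 C=30 D=47 E=25] avail[A=42 B=56 C=30 D=47 E=25] open={R9}
Final available[B] = 56

Answer: 56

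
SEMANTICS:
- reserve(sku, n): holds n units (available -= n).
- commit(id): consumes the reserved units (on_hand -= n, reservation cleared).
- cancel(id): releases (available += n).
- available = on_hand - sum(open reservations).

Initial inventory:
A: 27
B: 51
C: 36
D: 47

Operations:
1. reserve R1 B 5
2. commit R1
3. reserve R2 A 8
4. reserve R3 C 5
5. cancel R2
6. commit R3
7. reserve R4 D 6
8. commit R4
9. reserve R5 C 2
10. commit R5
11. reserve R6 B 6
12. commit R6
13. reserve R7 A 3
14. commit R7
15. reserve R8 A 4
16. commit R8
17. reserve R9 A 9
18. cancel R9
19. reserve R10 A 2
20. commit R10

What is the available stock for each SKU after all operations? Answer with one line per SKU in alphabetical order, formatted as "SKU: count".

Step 1: reserve R1 B 5 -> on_hand[A=27 B=51 C=36 D=47] avail[A=27 B=46 C=36 D=47] open={R1}
Step 2: commit R1 -> on_hand[A=27 B=46 C=36 D=47] avail[A=27 B=46 C=36 D=47] open={}
Step 3: reserve R2 A 8 -> on_hand[A=27 B=46 C=36 D=47] avail[A=19 B=46 C=36 D=47] open={R2}
Step 4: reserve R3 C 5 -> on_hand[A=27 B=46 C=36 D=47] avail[A=19 B=46 C=31 D=47] open={R2,R3}
Step 5: cancel R2 -> on_hand[A=27 B=46 C=36 D=47] avail[A=27 B=46 C=31 D=47] open={R3}
Step 6: commit R3 -> on_hand[A=27 B=46 C=31 D=47] avail[A=27 B=46 C=31 D=47] open={}
Step 7: reserve R4 D 6 -> on_hand[A=27 B=46 C=31 D=47] avail[A=27 B=46 C=31 D=41] open={R4}
Step 8: commit R4 -> on_hand[A=27 B=46 C=31 D=41] avail[A=27 B=46 C=31 D=41] open={}
Step 9: reserve R5 C 2 -> on_hand[A=27 B=46 C=31 D=41] avail[A=27 B=46 C=29 D=41] open={R5}
Step 10: commit R5 -> on_hand[A=27 B=46 C=29 D=41] avail[A=27 B=46 C=29 D=41] open={}
Step 11: reserve R6 B 6 -> on_hand[A=27 B=46 C=29 D=41] avail[A=27 B=40 C=29 D=41] open={R6}
Step 12: commit R6 -> on_hand[A=27 B=40 C=29 D=41] avail[A=27 B=40 C=29 D=41] open={}
Step 13: reserve R7 A 3 -> on_hand[A=27 B=40 C=29 D=41] avail[A=24 B=40 C=29 D=41] open={R7}
Step 14: commit R7 -> on_hand[A=24 B=40 C=29 D=41] avail[A=24 B=40 C=29 D=41] open={}
Step 15: reserve R8 A 4 -> on_hand[A=24 B=40 C=29 D=41] avail[A=20 B=40 C=29 D=41] open={R8}
Step 16: commit R8 -> on_hand[A=20 B=40 C=29 D=41] avail[A=20 B=40 C=29 D=41] open={}
Step 17: reserve R9 A 9 -> on_hand[A=20 B=40 C=29 D=41] avail[A=11 B=40 C=29 D=41] open={R9}
Step 18: cancel R9 -> on_hand[A=20 B=40 C=29 D=41] avail[A=20 B=40 C=29 D=41] open={}
Step 19: reserve R10 A 2 -> on_hand[A=20 B=40 C=29 D=41] avail[A=18 B=40 C=29 D=41] open={R10}
Step 20: commit R10 -> on_hand[A=18 B=40 C=29 D=41] avail[A=18 B=40 C=29 D=41] open={}

Answer: A: 18
B: 40
C: 29
D: 41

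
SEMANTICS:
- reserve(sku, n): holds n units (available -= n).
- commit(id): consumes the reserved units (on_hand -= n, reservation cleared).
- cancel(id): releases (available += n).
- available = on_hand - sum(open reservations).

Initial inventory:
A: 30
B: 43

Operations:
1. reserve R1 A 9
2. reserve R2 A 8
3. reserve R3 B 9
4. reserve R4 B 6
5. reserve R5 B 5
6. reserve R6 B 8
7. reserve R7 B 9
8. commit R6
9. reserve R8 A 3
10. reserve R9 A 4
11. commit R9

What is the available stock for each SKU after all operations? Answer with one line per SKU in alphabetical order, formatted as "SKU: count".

Step 1: reserve R1 A 9 -> on_hand[A=30 B=43] avail[A=21 B=43] open={R1}
Step 2: reserve R2 A 8 -> on_hand[A=30 B=43] avail[A=13 B=43] open={R1,R2}
Step 3: reserve R3 B 9 -> on_hand[A=30 B=43] avail[A=13 B=34] open={R1,R2,R3}
Step 4: reserve R4 B 6 -> on_hand[A=30 B=43] avail[A=13 B=28] open={R1,R2,R3,R4}
Step 5: reserve R5 B 5 -> on_hand[A=30 B=43] avail[A=13 B=23] open={R1,R2,R3,R4,R5}
Step 6: reserve R6 B 8 -> on_hand[A=30 B=43] avail[A=13 B=15] open={R1,R2,R3,R4,R5,R6}
Step 7: reserve R7 B 9 -> on_hand[A=30 B=43] avail[A=13 B=6] open={R1,R2,R3,R4,R5,R6,R7}
Step 8: commit R6 -> on_hand[A=30 B=35] avail[A=13 B=6] open={R1,R2,R3,R4,R5,R7}
Step 9: reserve R8 A 3 -> on_hand[A=30 B=35] avail[A=10 B=6] open={R1,R2,R3,R4,R5,R7,R8}
Step 10: reserve R9 A 4 -> on_hand[A=30 B=35] avail[A=6 B=6] open={R1,R2,R3,R4,R5,R7,R8,R9}
Step 11: commit R9 -> on_hand[A=26 B=35] avail[A=6 B=6] open={R1,R2,R3,R4,R5,R7,R8}

Answer: A: 6
B: 6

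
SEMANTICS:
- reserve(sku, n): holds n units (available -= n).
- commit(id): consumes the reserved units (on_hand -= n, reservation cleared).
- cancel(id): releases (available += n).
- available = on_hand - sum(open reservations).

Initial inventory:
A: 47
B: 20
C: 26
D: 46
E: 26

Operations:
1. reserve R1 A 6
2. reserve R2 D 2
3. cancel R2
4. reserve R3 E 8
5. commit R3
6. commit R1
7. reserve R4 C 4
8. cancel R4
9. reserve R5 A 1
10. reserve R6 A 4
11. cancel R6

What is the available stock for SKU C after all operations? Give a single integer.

Step 1: reserve R1 A 6 -> on_hand[A=47 B=20 C=26 D=46 E=26] avail[A=41 B=20 C=26 D=46 E=26] open={R1}
Step 2: reserve R2 D 2 -> on_hand[A=47 B=20 C=26 D=46 E=26] avail[A=41 B=20 C=26 D=44 E=26] open={R1,R2}
Step 3: cancel R2 -> on_hand[A=47 B=20 C=26 D=46 E=26] avail[A=41 B=20 C=26 D=46 E=26] open={R1}
Step 4: reserve R3 E 8 -> on_hand[A=47 B=20 C=26 D=46 E=26] avail[A=41 B=20 C=26 D=46 E=18] open={R1,R3}
Step 5: commit R3 -> on_hand[A=47 B=20 C=26 D=46 E=18] avail[A=41 B=20 C=26 D=46 E=18] open={R1}
Step 6: commit R1 -> on_hand[A=41 B=20 C=26 D=46 E=18] avail[A=41 B=20 C=26 D=46 E=18] open={}
Step 7: reserve R4 C 4 -> on_hand[A=41 B=20 C=26 D=46 E=18] avail[A=41 B=20 C=22 D=46 E=18] open={R4}
Step 8: cancel R4 -> on_hand[A=41 B=20 C=26 D=46 E=18] avail[A=41 B=20 C=26 D=46 E=18] open={}
Step 9: reserve R5 A 1 -> on_hand[A=41 B=20 C=26 D=46 E=18] avail[A=40 B=20 C=26 D=46 E=18] open={R5}
Step 10: reserve R6 A 4 -> on_hand[A=41 B=20 C=26 D=46 E=18] avail[A=36 B=20 C=26 D=46 E=18] open={R5,R6}
Step 11: cancel R6 -> on_hand[A=41 B=20 C=26 D=46 E=18] avail[A=40 B=20 C=26 D=46 E=18] open={R5}
Final available[C] = 26

Answer: 26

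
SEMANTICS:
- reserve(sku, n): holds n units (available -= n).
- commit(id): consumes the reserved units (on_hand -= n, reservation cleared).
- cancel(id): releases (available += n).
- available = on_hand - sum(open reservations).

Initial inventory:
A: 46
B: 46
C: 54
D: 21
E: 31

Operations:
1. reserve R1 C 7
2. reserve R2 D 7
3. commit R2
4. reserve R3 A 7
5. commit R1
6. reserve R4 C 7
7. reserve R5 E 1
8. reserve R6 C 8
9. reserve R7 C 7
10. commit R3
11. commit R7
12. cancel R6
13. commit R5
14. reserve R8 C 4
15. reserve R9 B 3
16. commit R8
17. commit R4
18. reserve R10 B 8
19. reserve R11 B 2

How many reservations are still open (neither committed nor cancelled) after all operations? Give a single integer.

Step 1: reserve R1 C 7 -> on_hand[A=46 B=46 C=54 D=21 E=31] avail[A=46 B=46 C=47 D=21 E=31] open={R1}
Step 2: reserve R2 D 7 -> on_hand[A=46 B=46 C=54 D=21 E=31] avail[A=46 B=46 C=47 D=14 E=31] open={R1,R2}
Step 3: commit R2 -> on_hand[A=46 B=46 C=54 D=14 E=31] avail[A=46 B=46 C=47 D=14 E=31] open={R1}
Step 4: reserve R3 A 7 -> on_hand[A=46 B=46 C=54 D=14 E=31] avail[A=39 B=46 C=47 D=14 E=31] open={R1,R3}
Step 5: commit R1 -> on_hand[A=46 B=46 C=47 D=14 E=31] avail[A=39 B=46 C=47 D=14 E=31] open={R3}
Step 6: reserve R4 C 7 -> on_hand[A=46 B=46 C=47 D=14 E=31] avail[A=39 B=46 C=40 D=14 E=31] open={R3,R4}
Step 7: reserve R5 E 1 -> on_hand[A=46 B=46 C=47 D=14 E=31] avail[A=39 B=46 C=40 D=14 E=30] open={R3,R4,R5}
Step 8: reserve R6 C 8 -> on_hand[A=46 B=46 C=47 D=14 E=31] avail[A=39 B=46 C=32 D=14 E=30] open={R3,R4,R5,R6}
Step 9: reserve R7 C 7 -> on_hand[A=46 B=46 C=47 D=14 E=31] avail[A=39 B=46 C=25 D=14 E=30] open={R3,R4,R5,R6,R7}
Step 10: commit R3 -> on_hand[A=39 B=46 C=47 D=14 E=31] avail[A=39 B=46 C=25 D=14 E=30] open={R4,R5,R6,R7}
Step 11: commit R7 -> on_hand[A=39 B=46 C=40 D=14 E=31] avail[A=39 B=46 C=25 D=14 E=30] open={R4,R5,R6}
Step 12: cancel R6 -> on_hand[A=39 B=46 C=40 D=14 E=31] avail[A=39 B=46 C=33 D=14 E=30] open={R4,R5}
Step 13: commit R5 -> on_hand[A=39 B=46 C=40 D=14 E=30] avail[A=39 B=46 C=33 D=14 E=30] open={R4}
Step 14: reserve R8 C 4 -> on_hand[A=39 B=46 C=40 D=14 E=30] avail[A=39 B=46 C=29 D=14 E=30] open={R4,R8}
Step 15: reserve R9 B 3 -> on_hand[A=39 B=46 C=40 D=14 E=30] avail[A=39 B=43 C=29 D=14 E=30] open={R4,R8,R9}
Step 16: commit R8 -> on_hand[A=39 B=46 C=36 D=14 E=30] avail[A=39 B=43 C=29 D=14 E=30] open={R4,R9}
Step 17: commit R4 -> on_hand[A=39 B=46 C=29 D=14 E=30] avail[A=39 B=43 C=29 D=14 E=30] open={R9}
Step 18: reserve R10 B 8 -> on_hand[A=39 B=46 C=29 D=14 E=30] avail[A=39 B=35 C=29 D=14 E=30] open={R10,R9}
Step 19: reserve R11 B 2 -> on_hand[A=39 B=46 C=29 D=14 E=30] avail[A=39 B=33 C=29 D=14 E=30] open={R10,R11,R9}
Open reservations: ['R10', 'R11', 'R9'] -> 3

Answer: 3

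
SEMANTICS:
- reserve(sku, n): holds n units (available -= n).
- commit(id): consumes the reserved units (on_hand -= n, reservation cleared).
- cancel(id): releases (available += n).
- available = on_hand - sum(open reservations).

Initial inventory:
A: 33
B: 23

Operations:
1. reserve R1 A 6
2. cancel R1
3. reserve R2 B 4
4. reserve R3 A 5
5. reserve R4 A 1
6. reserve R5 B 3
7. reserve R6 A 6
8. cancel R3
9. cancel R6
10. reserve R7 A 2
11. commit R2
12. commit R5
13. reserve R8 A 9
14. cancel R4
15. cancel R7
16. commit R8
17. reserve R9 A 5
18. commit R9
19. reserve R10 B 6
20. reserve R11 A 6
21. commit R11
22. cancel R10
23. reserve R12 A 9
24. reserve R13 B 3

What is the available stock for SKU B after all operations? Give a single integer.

Step 1: reserve R1 A 6 -> on_hand[A=33 B=23] avail[A=27 B=23] open={R1}
Step 2: cancel R1 -> on_hand[A=33 B=23] avail[A=33 B=23] open={}
Step 3: reserve R2 B 4 -> on_hand[A=33 B=23] avail[A=33 B=19] open={R2}
Step 4: reserve R3 A 5 -> on_hand[A=33 B=23] avail[A=28 B=19] open={R2,R3}
Step 5: reserve R4 A 1 -> on_hand[A=33 B=23] avail[A=27 B=19] open={R2,R3,R4}
Step 6: reserve R5 B 3 -> on_hand[A=33 B=23] avail[A=27 B=16] open={R2,R3,R4,R5}
Step 7: reserve R6 A 6 -> on_hand[A=33 B=23] avail[A=21 B=16] open={R2,R3,R4,R5,R6}
Step 8: cancel R3 -> on_hand[A=33 B=23] avail[A=26 B=16] open={R2,R4,R5,R6}
Step 9: cancel R6 -> on_hand[A=33 B=23] avail[A=32 B=16] open={R2,R4,R5}
Step 10: reserve R7 A 2 -> on_hand[A=33 B=23] avail[A=30 B=16] open={R2,R4,R5,R7}
Step 11: commit R2 -> on_hand[A=33 B=19] avail[A=30 B=16] open={R4,R5,R7}
Step 12: commit R5 -> on_hand[A=33 B=16] avail[A=30 B=16] open={R4,R7}
Step 13: reserve R8 A 9 -> on_hand[A=33 B=16] avail[A=21 B=16] open={R4,R7,R8}
Step 14: cancel R4 -> on_hand[A=33 B=16] avail[A=22 B=16] open={R7,R8}
Step 15: cancel R7 -> on_hand[A=33 B=16] avail[A=24 B=16] open={R8}
Step 16: commit R8 -> on_hand[A=24 B=16] avail[A=24 B=16] open={}
Step 17: reserve R9 A 5 -> on_hand[A=24 B=16] avail[A=19 B=16] open={R9}
Step 18: commit R9 -> on_hand[A=19 B=16] avail[A=19 B=16] open={}
Step 19: reserve R10 B 6 -> on_hand[A=19 B=16] avail[A=19 B=10] open={R10}
Step 20: reserve R11 A 6 -> on_hand[A=19 B=16] avail[A=13 B=10] open={R10,R11}
Step 21: commit R11 -> on_hand[A=13 B=16] avail[A=13 B=10] open={R10}
Step 22: cancel R10 -> on_hand[A=13 B=16] avail[A=13 B=16] open={}
Step 23: reserve R12 A 9 -> on_hand[A=13 B=16] avail[A=4 B=16] open={R12}
Step 24: reserve R13 B 3 -> on_hand[A=13 B=16] avail[A=4 B=13] open={R12,R13}
Final available[B] = 13

Answer: 13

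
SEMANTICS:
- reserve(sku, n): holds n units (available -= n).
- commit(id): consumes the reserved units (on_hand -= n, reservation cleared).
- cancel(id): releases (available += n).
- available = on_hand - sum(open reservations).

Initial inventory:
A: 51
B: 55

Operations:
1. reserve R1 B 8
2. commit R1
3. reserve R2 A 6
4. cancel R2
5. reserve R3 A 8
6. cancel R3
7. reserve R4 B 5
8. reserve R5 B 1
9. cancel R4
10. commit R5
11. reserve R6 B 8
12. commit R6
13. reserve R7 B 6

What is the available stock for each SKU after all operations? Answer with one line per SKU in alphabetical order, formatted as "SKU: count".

Answer: A: 51
B: 32

Derivation:
Step 1: reserve R1 B 8 -> on_hand[A=51 B=55] avail[A=51 B=47] open={R1}
Step 2: commit R1 -> on_hand[A=51 B=47] avail[A=51 B=47] open={}
Step 3: reserve R2 A 6 -> on_hand[A=51 B=47] avail[A=45 B=47] open={R2}
Step 4: cancel R2 -> on_hand[A=51 B=47] avail[A=51 B=47] open={}
Step 5: reserve R3 A 8 -> on_hand[A=51 B=47] avail[A=43 B=47] open={R3}
Step 6: cancel R3 -> on_hand[A=51 B=47] avail[A=51 B=47] open={}
Step 7: reserve R4 B 5 -> on_hand[A=51 B=47] avail[A=51 B=42] open={R4}
Step 8: reserve R5 B 1 -> on_hand[A=51 B=47] avail[A=51 B=41] open={R4,R5}
Step 9: cancel R4 -> on_hand[A=51 B=47] avail[A=51 B=46] open={R5}
Step 10: commit R5 -> on_hand[A=51 B=46] avail[A=51 B=46] open={}
Step 11: reserve R6 B 8 -> on_hand[A=51 B=46] avail[A=51 B=38] open={R6}
Step 12: commit R6 -> on_hand[A=51 B=38] avail[A=51 B=38] open={}
Step 13: reserve R7 B 6 -> on_hand[A=51 B=38] avail[A=51 B=32] open={R7}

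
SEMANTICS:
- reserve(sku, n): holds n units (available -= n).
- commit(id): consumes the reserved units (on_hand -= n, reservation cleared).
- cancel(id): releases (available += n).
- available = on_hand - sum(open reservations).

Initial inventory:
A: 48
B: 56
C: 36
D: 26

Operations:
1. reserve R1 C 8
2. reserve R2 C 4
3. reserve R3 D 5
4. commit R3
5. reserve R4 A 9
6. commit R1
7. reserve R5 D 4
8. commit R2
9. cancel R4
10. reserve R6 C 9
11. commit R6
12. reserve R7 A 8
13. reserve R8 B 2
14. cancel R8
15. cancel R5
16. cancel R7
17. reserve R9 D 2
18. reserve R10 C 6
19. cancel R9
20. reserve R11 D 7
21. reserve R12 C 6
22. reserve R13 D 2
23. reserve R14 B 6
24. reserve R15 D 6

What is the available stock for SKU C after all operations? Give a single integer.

Step 1: reserve R1 C 8 -> on_hand[A=48 B=56 C=36 D=26] avail[A=48 B=56 C=28 D=26] open={R1}
Step 2: reserve R2 C 4 -> on_hand[A=48 B=56 C=36 D=26] avail[A=48 B=56 C=24 D=26] open={R1,R2}
Step 3: reserve R3 D 5 -> on_hand[A=48 B=56 C=36 D=26] avail[A=48 B=56 C=24 D=21] open={R1,R2,R3}
Step 4: commit R3 -> on_hand[A=48 B=56 C=36 D=21] avail[A=48 B=56 C=24 D=21] open={R1,R2}
Step 5: reserve R4 A 9 -> on_hand[A=48 B=56 C=36 D=21] avail[A=39 B=56 C=24 D=21] open={R1,R2,R4}
Step 6: commit R1 -> on_hand[A=48 B=56 C=28 D=21] avail[A=39 B=56 C=24 D=21] open={R2,R4}
Step 7: reserve R5 D 4 -> on_hand[A=48 B=56 C=28 D=21] avail[A=39 B=56 C=24 D=17] open={R2,R4,R5}
Step 8: commit R2 -> on_hand[A=48 B=56 C=24 D=21] avail[A=39 B=56 C=24 D=17] open={R4,R5}
Step 9: cancel R4 -> on_hand[A=48 B=56 C=24 D=21] avail[A=48 B=56 C=24 D=17] open={R5}
Step 10: reserve R6 C 9 -> on_hand[A=48 B=56 C=24 D=21] avail[A=48 B=56 C=15 D=17] open={R5,R6}
Step 11: commit R6 -> on_hand[A=48 B=56 C=15 D=21] avail[A=48 B=56 C=15 D=17] open={R5}
Step 12: reserve R7 A 8 -> on_hand[A=48 B=56 C=15 D=21] avail[A=40 B=56 C=15 D=17] open={R5,R7}
Step 13: reserve R8 B 2 -> on_hand[A=48 B=56 C=15 D=21] avail[A=40 B=54 C=15 D=17] open={R5,R7,R8}
Step 14: cancel R8 -> on_hand[A=48 B=56 C=15 D=21] avail[A=40 B=56 C=15 D=17] open={R5,R7}
Step 15: cancel R5 -> on_hand[A=48 B=56 C=15 D=21] avail[A=40 B=56 C=15 D=21] open={R7}
Step 16: cancel R7 -> on_hand[A=48 B=56 C=15 D=21] avail[A=48 B=56 C=15 D=21] open={}
Step 17: reserve R9 D 2 -> on_hand[A=48 B=56 C=15 D=21] avail[A=48 B=56 C=15 D=19] open={R9}
Step 18: reserve R10 C 6 -> on_hand[A=48 B=56 C=15 D=21] avail[A=48 B=56 C=9 D=19] open={R10,R9}
Step 19: cancel R9 -> on_hand[A=48 B=56 C=15 D=21] avail[A=48 B=56 C=9 D=21] open={R10}
Step 20: reserve R11 D 7 -> on_hand[A=48 B=56 C=15 D=21] avail[A=48 B=56 C=9 D=14] open={R10,R11}
Step 21: reserve R12 C 6 -> on_hand[A=48 B=56 C=15 D=21] avail[A=48 B=56 C=3 D=14] open={R10,R11,R12}
Step 22: reserve R13 D 2 -> on_hand[A=48 B=56 C=15 D=21] avail[A=48 B=56 C=3 D=12] open={R10,R11,R12,R13}
Step 23: reserve R14 B 6 -> on_hand[A=48 B=56 C=15 D=21] avail[A=48 B=50 C=3 D=12] open={R10,R11,R12,R13,R14}
Step 24: reserve R15 D 6 -> on_hand[A=48 B=56 C=15 D=21] avail[A=48 B=50 C=3 D=6] open={R10,R11,R12,R13,R14,R15}
Final available[C] = 3

Answer: 3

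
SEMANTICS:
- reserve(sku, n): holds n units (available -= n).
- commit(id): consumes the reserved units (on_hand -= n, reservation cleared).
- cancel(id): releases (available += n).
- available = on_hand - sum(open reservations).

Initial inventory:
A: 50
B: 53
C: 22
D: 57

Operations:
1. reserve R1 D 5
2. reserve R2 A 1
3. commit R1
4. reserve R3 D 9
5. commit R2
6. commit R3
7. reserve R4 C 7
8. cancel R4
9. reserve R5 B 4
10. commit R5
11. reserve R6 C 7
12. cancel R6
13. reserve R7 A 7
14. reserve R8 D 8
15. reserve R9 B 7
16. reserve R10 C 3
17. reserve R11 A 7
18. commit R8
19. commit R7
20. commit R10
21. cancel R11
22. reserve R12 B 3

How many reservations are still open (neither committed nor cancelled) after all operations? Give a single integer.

Step 1: reserve R1 D 5 -> on_hand[A=50 B=53 C=22 D=57] avail[A=50 B=53 C=22 D=52] open={R1}
Step 2: reserve R2 A 1 -> on_hand[A=50 B=53 C=22 D=57] avail[A=49 B=53 C=22 D=52] open={R1,R2}
Step 3: commit R1 -> on_hand[A=50 B=53 C=22 D=52] avail[A=49 B=53 C=22 D=52] open={R2}
Step 4: reserve R3 D 9 -> on_hand[A=50 B=53 C=22 D=52] avail[A=49 B=53 C=22 D=43] open={R2,R3}
Step 5: commit R2 -> on_hand[A=49 B=53 C=22 D=52] avail[A=49 B=53 C=22 D=43] open={R3}
Step 6: commit R3 -> on_hand[A=49 B=53 C=22 D=43] avail[A=49 B=53 C=22 D=43] open={}
Step 7: reserve R4 C 7 -> on_hand[A=49 B=53 C=22 D=43] avail[A=49 B=53 C=15 D=43] open={R4}
Step 8: cancel R4 -> on_hand[A=49 B=53 C=22 D=43] avail[A=49 B=53 C=22 D=43] open={}
Step 9: reserve R5 B 4 -> on_hand[A=49 B=53 C=22 D=43] avail[A=49 B=49 C=22 D=43] open={R5}
Step 10: commit R5 -> on_hand[A=49 B=49 C=22 D=43] avail[A=49 B=49 C=22 D=43] open={}
Step 11: reserve R6 C 7 -> on_hand[A=49 B=49 C=22 D=43] avail[A=49 B=49 C=15 D=43] open={R6}
Step 12: cancel R6 -> on_hand[A=49 B=49 C=22 D=43] avail[A=49 B=49 C=22 D=43] open={}
Step 13: reserve R7 A 7 -> on_hand[A=49 B=49 C=22 D=43] avail[A=42 B=49 C=22 D=43] open={R7}
Step 14: reserve R8 D 8 -> on_hand[A=49 B=49 C=22 D=43] avail[A=42 B=49 C=22 D=35] open={R7,R8}
Step 15: reserve R9 B 7 -> on_hand[A=49 B=49 C=22 D=43] avail[A=42 B=42 C=22 D=35] open={R7,R8,R9}
Step 16: reserve R10 C 3 -> on_hand[A=49 B=49 C=22 D=43] avail[A=42 B=42 C=19 D=35] open={R10,R7,R8,R9}
Step 17: reserve R11 A 7 -> on_hand[A=49 B=49 C=22 D=43] avail[A=35 B=42 C=19 D=35] open={R10,R11,R7,R8,R9}
Step 18: commit R8 -> on_hand[A=49 B=49 C=22 D=35] avail[A=35 B=42 C=19 D=35] open={R10,R11,R7,R9}
Step 19: commit R7 -> on_hand[A=42 B=49 C=22 D=35] avail[A=35 B=42 C=19 D=35] open={R10,R11,R9}
Step 20: commit R10 -> on_hand[A=42 B=49 C=19 D=35] avail[A=35 B=42 C=19 D=35] open={R11,R9}
Step 21: cancel R11 -> on_hand[A=42 B=49 C=19 D=35] avail[A=42 B=42 C=19 D=35] open={R9}
Step 22: reserve R12 B 3 -> on_hand[A=42 B=49 C=19 D=35] avail[A=42 B=39 C=19 D=35] open={R12,R9}
Open reservations: ['R12', 'R9'] -> 2

Answer: 2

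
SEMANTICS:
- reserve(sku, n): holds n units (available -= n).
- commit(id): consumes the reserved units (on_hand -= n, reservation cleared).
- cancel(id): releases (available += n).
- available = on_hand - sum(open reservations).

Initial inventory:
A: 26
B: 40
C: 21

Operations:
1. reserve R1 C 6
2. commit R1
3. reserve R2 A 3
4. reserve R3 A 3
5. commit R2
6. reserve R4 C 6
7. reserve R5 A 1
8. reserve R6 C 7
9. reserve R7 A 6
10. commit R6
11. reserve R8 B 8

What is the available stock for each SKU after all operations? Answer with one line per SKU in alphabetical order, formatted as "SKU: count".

Step 1: reserve R1 C 6 -> on_hand[A=26 B=40 C=21] avail[A=26 B=40 C=15] open={R1}
Step 2: commit R1 -> on_hand[A=26 B=40 C=15] avail[A=26 B=40 C=15] open={}
Step 3: reserve R2 A 3 -> on_hand[A=26 B=40 C=15] avail[A=23 B=40 C=15] open={R2}
Step 4: reserve R3 A 3 -> on_hand[A=26 B=40 C=15] avail[A=20 B=40 C=15] open={R2,R3}
Step 5: commit R2 -> on_hand[A=23 B=40 C=15] avail[A=20 B=40 C=15] open={R3}
Step 6: reserve R4 C 6 -> on_hand[A=23 B=40 C=15] avail[A=20 B=40 C=9] open={R3,R4}
Step 7: reserve R5 A 1 -> on_hand[A=23 B=40 C=15] avail[A=19 B=40 C=9] open={R3,R4,R5}
Step 8: reserve R6 C 7 -> on_hand[A=23 B=40 C=15] avail[A=19 B=40 C=2] open={R3,R4,R5,R6}
Step 9: reserve R7 A 6 -> on_hand[A=23 B=40 C=15] avail[A=13 B=40 C=2] open={R3,R4,R5,R6,R7}
Step 10: commit R6 -> on_hand[A=23 B=40 C=8] avail[A=13 B=40 C=2] open={R3,R4,R5,R7}
Step 11: reserve R8 B 8 -> on_hand[A=23 B=40 C=8] avail[A=13 B=32 C=2] open={R3,R4,R5,R7,R8}

Answer: A: 13
B: 32
C: 2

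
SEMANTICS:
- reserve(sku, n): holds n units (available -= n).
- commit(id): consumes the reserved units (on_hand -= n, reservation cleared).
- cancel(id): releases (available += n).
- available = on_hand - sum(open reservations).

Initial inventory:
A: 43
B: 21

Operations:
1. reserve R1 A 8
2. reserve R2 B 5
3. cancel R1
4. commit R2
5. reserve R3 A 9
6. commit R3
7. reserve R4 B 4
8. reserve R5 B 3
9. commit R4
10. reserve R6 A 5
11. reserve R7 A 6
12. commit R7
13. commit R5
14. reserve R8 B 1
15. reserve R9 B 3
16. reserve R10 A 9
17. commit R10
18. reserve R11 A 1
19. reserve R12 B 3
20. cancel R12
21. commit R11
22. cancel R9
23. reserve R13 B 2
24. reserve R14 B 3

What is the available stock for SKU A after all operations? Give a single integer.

Step 1: reserve R1 A 8 -> on_hand[A=43 B=21] avail[A=35 B=21] open={R1}
Step 2: reserve R2 B 5 -> on_hand[A=43 B=21] avail[A=35 B=16] open={R1,R2}
Step 3: cancel R1 -> on_hand[A=43 B=21] avail[A=43 B=16] open={R2}
Step 4: commit R2 -> on_hand[A=43 B=16] avail[A=43 B=16] open={}
Step 5: reserve R3 A 9 -> on_hand[A=43 B=16] avail[A=34 B=16] open={R3}
Step 6: commit R3 -> on_hand[A=34 B=16] avail[A=34 B=16] open={}
Step 7: reserve R4 B 4 -> on_hand[A=34 B=16] avail[A=34 B=12] open={R4}
Step 8: reserve R5 B 3 -> on_hand[A=34 B=16] avail[A=34 B=9] open={R4,R5}
Step 9: commit R4 -> on_hand[A=34 B=12] avail[A=34 B=9] open={R5}
Step 10: reserve R6 A 5 -> on_hand[A=34 B=12] avail[A=29 B=9] open={R5,R6}
Step 11: reserve R7 A 6 -> on_hand[A=34 B=12] avail[A=23 B=9] open={R5,R6,R7}
Step 12: commit R7 -> on_hand[A=28 B=12] avail[A=23 B=9] open={R5,R6}
Step 13: commit R5 -> on_hand[A=28 B=9] avail[A=23 B=9] open={R6}
Step 14: reserve R8 B 1 -> on_hand[A=28 B=9] avail[A=23 B=8] open={R6,R8}
Step 15: reserve R9 B 3 -> on_hand[A=28 B=9] avail[A=23 B=5] open={R6,R8,R9}
Step 16: reserve R10 A 9 -> on_hand[A=28 B=9] avail[A=14 B=5] open={R10,R6,R8,R9}
Step 17: commit R10 -> on_hand[A=19 B=9] avail[A=14 B=5] open={R6,R8,R9}
Step 18: reserve R11 A 1 -> on_hand[A=19 B=9] avail[A=13 B=5] open={R11,R6,R8,R9}
Step 19: reserve R12 B 3 -> on_hand[A=19 B=9] avail[A=13 B=2] open={R11,R12,R6,R8,R9}
Step 20: cancel R12 -> on_hand[A=19 B=9] avail[A=13 B=5] open={R11,R6,R8,R9}
Step 21: commit R11 -> on_hand[A=18 B=9] avail[A=13 B=5] open={R6,R8,R9}
Step 22: cancel R9 -> on_hand[A=18 B=9] avail[A=13 B=8] open={R6,R8}
Step 23: reserve R13 B 2 -> on_hand[A=18 B=9] avail[A=13 B=6] open={R13,R6,R8}
Step 24: reserve R14 B 3 -> on_hand[A=18 B=9] avail[A=13 B=3] open={R13,R14,R6,R8}
Final available[A] = 13

Answer: 13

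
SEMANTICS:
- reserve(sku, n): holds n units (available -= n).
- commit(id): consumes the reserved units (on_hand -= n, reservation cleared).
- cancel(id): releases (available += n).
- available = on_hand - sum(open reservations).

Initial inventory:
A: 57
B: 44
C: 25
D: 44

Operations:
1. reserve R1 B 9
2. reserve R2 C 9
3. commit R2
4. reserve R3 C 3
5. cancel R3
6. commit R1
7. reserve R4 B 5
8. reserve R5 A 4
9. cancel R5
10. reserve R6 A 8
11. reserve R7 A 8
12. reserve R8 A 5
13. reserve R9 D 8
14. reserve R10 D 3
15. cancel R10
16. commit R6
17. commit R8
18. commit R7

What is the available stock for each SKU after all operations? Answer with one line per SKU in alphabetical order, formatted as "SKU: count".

Step 1: reserve R1 B 9 -> on_hand[A=57 B=44 C=25 D=44] avail[A=57 B=35 C=25 D=44] open={R1}
Step 2: reserve R2 C 9 -> on_hand[A=57 B=44 C=25 D=44] avail[A=57 B=35 C=16 D=44] open={R1,R2}
Step 3: commit R2 -> on_hand[A=57 B=44 C=16 D=44] avail[A=57 B=35 C=16 D=44] open={R1}
Step 4: reserve R3 C 3 -> on_hand[A=57 B=44 C=16 D=44] avail[A=57 B=35 C=13 D=44] open={R1,R3}
Step 5: cancel R3 -> on_hand[A=57 B=44 C=16 D=44] avail[A=57 B=35 C=16 D=44] open={R1}
Step 6: commit R1 -> on_hand[A=57 B=35 C=16 D=44] avail[A=57 B=35 C=16 D=44] open={}
Step 7: reserve R4 B 5 -> on_hand[A=57 B=35 C=16 D=44] avail[A=57 B=30 C=16 D=44] open={R4}
Step 8: reserve R5 A 4 -> on_hand[A=57 B=35 C=16 D=44] avail[A=53 B=30 C=16 D=44] open={R4,R5}
Step 9: cancel R5 -> on_hand[A=57 B=35 C=16 D=44] avail[A=57 B=30 C=16 D=44] open={R4}
Step 10: reserve R6 A 8 -> on_hand[A=57 B=35 C=16 D=44] avail[A=49 B=30 C=16 D=44] open={R4,R6}
Step 11: reserve R7 A 8 -> on_hand[A=57 B=35 C=16 D=44] avail[A=41 B=30 C=16 D=44] open={R4,R6,R7}
Step 12: reserve R8 A 5 -> on_hand[A=57 B=35 C=16 D=44] avail[A=36 B=30 C=16 D=44] open={R4,R6,R7,R8}
Step 13: reserve R9 D 8 -> on_hand[A=57 B=35 C=16 D=44] avail[A=36 B=30 C=16 D=36] open={R4,R6,R7,R8,R9}
Step 14: reserve R10 D 3 -> on_hand[A=57 B=35 C=16 D=44] avail[A=36 B=30 C=16 D=33] open={R10,R4,R6,R7,R8,R9}
Step 15: cancel R10 -> on_hand[A=57 B=35 C=16 D=44] avail[A=36 B=30 C=16 D=36] open={R4,R6,R7,R8,R9}
Step 16: commit R6 -> on_hand[A=49 B=35 C=16 D=44] avail[A=36 B=30 C=16 D=36] open={R4,R7,R8,R9}
Step 17: commit R8 -> on_hand[A=44 B=35 C=16 D=44] avail[A=36 B=30 C=16 D=36] open={R4,R7,R9}
Step 18: commit R7 -> on_hand[A=36 B=35 C=16 D=44] avail[A=36 B=30 C=16 D=36] open={R4,R9}

Answer: A: 36
B: 30
C: 16
D: 36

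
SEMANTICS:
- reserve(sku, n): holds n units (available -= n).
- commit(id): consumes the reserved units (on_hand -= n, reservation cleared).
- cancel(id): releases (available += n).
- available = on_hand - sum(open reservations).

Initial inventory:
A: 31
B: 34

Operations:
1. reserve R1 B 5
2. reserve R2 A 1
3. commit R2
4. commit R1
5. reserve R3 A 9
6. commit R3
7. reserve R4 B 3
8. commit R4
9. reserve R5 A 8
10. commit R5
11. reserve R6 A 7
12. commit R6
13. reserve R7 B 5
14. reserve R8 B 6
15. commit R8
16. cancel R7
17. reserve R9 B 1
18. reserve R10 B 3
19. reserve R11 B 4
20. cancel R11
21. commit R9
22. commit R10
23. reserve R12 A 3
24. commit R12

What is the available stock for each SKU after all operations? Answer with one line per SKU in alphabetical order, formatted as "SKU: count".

Step 1: reserve R1 B 5 -> on_hand[A=31 B=34] avail[A=31 B=29] open={R1}
Step 2: reserve R2 A 1 -> on_hand[A=31 B=34] avail[A=30 B=29] open={R1,R2}
Step 3: commit R2 -> on_hand[A=30 B=34] avail[A=30 B=29] open={R1}
Step 4: commit R1 -> on_hand[A=30 B=29] avail[A=30 B=29] open={}
Step 5: reserve R3 A 9 -> on_hand[A=30 B=29] avail[A=21 B=29] open={R3}
Step 6: commit R3 -> on_hand[A=21 B=29] avail[A=21 B=29] open={}
Step 7: reserve R4 B 3 -> on_hand[A=21 B=29] avail[A=21 B=26] open={R4}
Step 8: commit R4 -> on_hand[A=21 B=26] avail[A=21 B=26] open={}
Step 9: reserve R5 A 8 -> on_hand[A=21 B=26] avail[A=13 B=26] open={R5}
Step 10: commit R5 -> on_hand[A=13 B=26] avail[A=13 B=26] open={}
Step 11: reserve R6 A 7 -> on_hand[A=13 B=26] avail[A=6 B=26] open={R6}
Step 12: commit R6 -> on_hand[A=6 B=26] avail[A=6 B=26] open={}
Step 13: reserve R7 B 5 -> on_hand[A=6 B=26] avail[A=6 B=21] open={R7}
Step 14: reserve R8 B 6 -> on_hand[A=6 B=26] avail[A=6 B=15] open={R7,R8}
Step 15: commit R8 -> on_hand[A=6 B=20] avail[A=6 B=15] open={R7}
Step 16: cancel R7 -> on_hand[A=6 B=20] avail[A=6 B=20] open={}
Step 17: reserve R9 B 1 -> on_hand[A=6 B=20] avail[A=6 B=19] open={R9}
Step 18: reserve R10 B 3 -> on_hand[A=6 B=20] avail[A=6 B=16] open={R10,R9}
Step 19: reserve R11 B 4 -> on_hand[A=6 B=20] avail[A=6 B=12] open={R10,R11,R9}
Step 20: cancel R11 -> on_hand[A=6 B=20] avail[A=6 B=16] open={R10,R9}
Step 21: commit R9 -> on_hand[A=6 B=19] avail[A=6 B=16] open={R10}
Step 22: commit R10 -> on_hand[A=6 B=16] avail[A=6 B=16] open={}
Step 23: reserve R12 A 3 -> on_hand[A=6 B=16] avail[A=3 B=16] open={R12}
Step 24: commit R12 -> on_hand[A=3 B=16] avail[A=3 B=16] open={}

Answer: A: 3
B: 16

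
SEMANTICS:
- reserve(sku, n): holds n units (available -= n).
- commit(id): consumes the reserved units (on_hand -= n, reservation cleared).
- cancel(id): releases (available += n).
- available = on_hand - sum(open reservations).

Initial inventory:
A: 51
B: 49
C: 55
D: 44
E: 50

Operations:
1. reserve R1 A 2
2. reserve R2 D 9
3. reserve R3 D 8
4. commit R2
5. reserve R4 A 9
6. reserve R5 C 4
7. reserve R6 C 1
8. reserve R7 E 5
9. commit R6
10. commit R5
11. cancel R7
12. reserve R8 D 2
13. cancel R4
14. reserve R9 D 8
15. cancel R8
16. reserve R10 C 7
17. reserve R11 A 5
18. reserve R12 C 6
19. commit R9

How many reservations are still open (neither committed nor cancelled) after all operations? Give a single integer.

Answer: 5

Derivation:
Step 1: reserve R1 A 2 -> on_hand[A=51 B=49 C=55 D=44 E=50] avail[A=49 B=49 C=55 D=44 E=50] open={R1}
Step 2: reserve R2 D 9 -> on_hand[A=51 B=49 C=55 D=44 E=50] avail[A=49 B=49 C=55 D=35 E=50] open={R1,R2}
Step 3: reserve R3 D 8 -> on_hand[A=51 B=49 C=55 D=44 E=50] avail[A=49 B=49 C=55 D=27 E=50] open={R1,R2,R3}
Step 4: commit R2 -> on_hand[A=51 B=49 C=55 D=35 E=50] avail[A=49 B=49 C=55 D=27 E=50] open={R1,R3}
Step 5: reserve R4 A 9 -> on_hand[A=51 B=49 C=55 D=35 E=50] avail[A=40 B=49 C=55 D=27 E=50] open={R1,R3,R4}
Step 6: reserve R5 C 4 -> on_hand[A=51 B=49 C=55 D=35 E=50] avail[A=40 B=49 C=51 D=27 E=50] open={R1,R3,R4,R5}
Step 7: reserve R6 C 1 -> on_hand[A=51 B=49 C=55 D=35 E=50] avail[A=40 B=49 C=50 D=27 E=50] open={R1,R3,R4,R5,R6}
Step 8: reserve R7 E 5 -> on_hand[A=51 B=49 C=55 D=35 E=50] avail[A=40 B=49 C=50 D=27 E=45] open={R1,R3,R4,R5,R6,R7}
Step 9: commit R6 -> on_hand[A=51 B=49 C=54 D=35 E=50] avail[A=40 B=49 C=50 D=27 E=45] open={R1,R3,R4,R5,R7}
Step 10: commit R5 -> on_hand[A=51 B=49 C=50 D=35 E=50] avail[A=40 B=49 C=50 D=27 E=45] open={R1,R3,R4,R7}
Step 11: cancel R7 -> on_hand[A=51 B=49 C=50 D=35 E=50] avail[A=40 B=49 C=50 D=27 E=50] open={R1,R3,R4}
Step 12: reserve R8 D 2 -> on_hand[A=51 B=49 C=50 D=35 E=50] avail[A=40 B=49 C=50 D=25 E=50] open={R1,R3,R4,R8}
Step 13: cancel R4 -> on_hand[A=51 B=49 C=50 D=35 E=50] avail[A=49 B=49 C=50 D=25 E=50] open={R1,R3,R8}
Step 14: reserve R9 D 8 -> on_hand[A=51 B=49 C=50 D=35 E=50] avail[A=49 B=49 C=50 D=17 E=50] open={R1,R3,R8,R9}
Step 15: cancel R8 -> on_hand[A=51 B=49 C=50 D=35 E=50] avail[A=49 B=49 C=50 D=19 E=50] open={R1,R3,R9}
Step 16: reserve R10 C 7 -> on_hand[A=51 B=49 C=50 D=35 E=50] avail[A=49 B=49 C=43 D=19 E=50] open={R1,R10,R3,R9}
Step 17: reserve R11 A 5 -> on_hand[A=51 B=49 C=50 D=35 E=50] avail[A=44 B=49 C=43 D=19 E=50] open={R1,R10,R11,R3,R9}
Step 18: reserve R12 C 6 -> on_hand[A=51 B=49 C=50 D=35 E=50] avail[A=44 B=49 C=37 D=19 E=50] open={R1,R10,R11,R12,R3,R9}
Step 19: commit R9 -> on_hand[A=51 B=49 C=50 D=27 E=50] avail[A=44 B=49 C=37 D=19 E=50] open={R1,R10,R11,R12,R3}
Open reservations: ['R1', 'R10', 'R11', 'R12', 'R3'] -> 5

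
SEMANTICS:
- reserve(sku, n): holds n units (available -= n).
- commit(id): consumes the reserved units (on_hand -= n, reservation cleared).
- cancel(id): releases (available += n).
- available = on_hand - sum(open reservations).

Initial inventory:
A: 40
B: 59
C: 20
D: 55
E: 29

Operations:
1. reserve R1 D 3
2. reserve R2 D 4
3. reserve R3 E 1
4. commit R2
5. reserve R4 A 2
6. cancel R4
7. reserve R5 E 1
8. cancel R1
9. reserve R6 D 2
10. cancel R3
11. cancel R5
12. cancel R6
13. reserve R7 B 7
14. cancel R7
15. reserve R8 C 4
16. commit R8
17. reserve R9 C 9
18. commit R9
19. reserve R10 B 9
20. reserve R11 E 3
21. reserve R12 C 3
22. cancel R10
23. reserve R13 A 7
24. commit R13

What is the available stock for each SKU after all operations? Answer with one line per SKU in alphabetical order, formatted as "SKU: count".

Answer: A: 33
B: 59
C: 4
D: 51
E: 26

Derivation:
Step 1: reserve R1 D 3 -> on_hand[A=40 B=59 C=20 D=55 E=29] avail[A=40 B=59 C=20 D=52 E=29] open={R1}
Step 2: reserve R2 D 4 -> on_hand[A=40 B=59 C=20 D=55 E=29] avail[A=40 B=59 C=20 D=48 E=29] open={R1,R2}
Step 3: reserve R3 E 1 -> on_hand[A=40 B=59 C=20 D=55 E=29] avail[A=40 B=59 C=20 D=48 E=28] open={R1,R2,R3}
Step 4: commit R2 -> on_hand[A=40 B=59 C=20 D=51 E=29] avail[A=40 B=59 C=20 D=48 E=28] open={R1,R3}
Step 5: reserve R4 A 2 -> on_hand[A=40 B=59 C=20 D=51 E=29] avail[A=38 B=59 C=20 D=48 E=28] open={R1,R3,R4}
Step 6: cancel R4 -> on_hand[A=40 B=59 C=20 D=51 E=29] avail[A=40 B=59 C=20 D=48 E=28] open={R1,R3}
Step 7: reserve R5 E 1 -> on_hand[A=40 B=59 C=20 D=51 E=29] avail[A=40 B=59 C=20 D=48 E=27] open={R1,R3,R5}
Step 8: cancel R1 -> on_hand[A=40 B=59 C=20 D=51 E=29] avail[A=40 B=59 C=20 D=51 E=27] open={R3,R5}
Step 9: reserve R6 D 2 -> on_hand[A=40 B=59 C=20 D=51 E=29] avail[A=40 B=59 C=20 D=49 E=27] open={R3,R5,R6}
Step 10: cancel R3 -> on_hand[A=40 B=59 C=20 D=51 E=29] avail[A=40 B=59 C=20 D=49 E=28] open={R5,R6}
Step 11: cancel R5 -> on_hand[A=40 B=59 C=20 D=51 E=29] avail[A=40 B=59 C=20 D=49 E=29] open={R6}
Step 12: cancel R6 -> on_hand[A=40 B=59 C=20 D=51 E=29] avail[A=40 B=59 C=20 D=51 E=29] open={}
Step 13: reserve R7 B 7 -> on_hand[A=40 B=59 C=20 D=51 E=29] avail[A=40 B=52 C=20 D=51 E=29] open={R7}
Step 14: cancel R7 -> on_hand[A=40 B=59 C=20 D=51 E=29] avail[A=40 B=59 C=20 D=51 E=29] open={}
Step 15: reserve R8 C 4 -> on_hand[A=40 B=59 C=20 D=51 E=29] avail[A=40 B=59 C=16 D=51 E=29] open={R8}
Step 16: commit R8 -> on_hand[A=40 B=59 C=16 D=51 E=29] avail[A=40 B=59 C=16 D=51 E=29] open={}
Step 17: reserve R9 C 9 -> on_hand[A=40 B=59 C=16 D=51 E=29] avail[A=40 B=59 C=7 D=51 E=29] open={R9}
Step 18: commit R9 -> on_hand[A=40 B=59 C=7 D=51 E=29] avail[A=40 B=59 C=7 D=51 E=29] open={}
Step 19: reserve R10 B 9 -> on_hand[A=40 B=59 C=7 D=51 E=29] avail[A=40 B=50 C=7 D=51 E=29] open={R10}
Step 20: reserve R11 E 3 -> on_hand[A=40 B=59 C=7 D=51 E=29] avail[A=40 B=50 C=7 D=51 E=26] open={R10,R11}
Step 21: reserve R12 C 3 -> on_hand[A=40 B=59 C=7 D=51 E=29] avail[A=40 B=50 C=4 D=51 E=26] open={R10,R11,R12}
Step 22: cancel R10 -> on_hand[A=40 B=59 C=7 D=51 E=29] avail[A=40 B=59 C=4 D=51 E=26] open={R11,R12}
Step 23: reserve R13 A 7 -> on_hand[A=40 B=59 C=7 D=51 E=29] avail[A=33 B=59 C=4 D=51 E=26] open={R11,R12,R13}
Step 24: commit R13 -> on_hand[A=33 B=59 C=7 D=51 E=29] avail[A=33 B=59 C=4 D=51 E=26] open={R11,R12}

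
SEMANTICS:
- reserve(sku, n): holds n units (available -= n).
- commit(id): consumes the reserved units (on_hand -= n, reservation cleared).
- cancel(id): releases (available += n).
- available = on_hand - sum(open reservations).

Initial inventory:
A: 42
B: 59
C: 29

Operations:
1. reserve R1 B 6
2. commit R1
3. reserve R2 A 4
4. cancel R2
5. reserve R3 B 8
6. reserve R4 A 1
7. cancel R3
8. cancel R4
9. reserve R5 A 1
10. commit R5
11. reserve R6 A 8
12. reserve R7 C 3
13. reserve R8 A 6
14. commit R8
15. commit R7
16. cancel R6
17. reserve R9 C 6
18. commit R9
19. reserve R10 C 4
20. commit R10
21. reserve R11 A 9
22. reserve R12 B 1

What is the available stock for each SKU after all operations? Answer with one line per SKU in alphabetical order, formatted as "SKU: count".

Step 1: reserve R1 B 6 -> on_hand[A=42 B=59 C=29] avail[A=42 B=53 C=29] open={R1}
Step 2: commit R1 -> on_hand[A=42 B=53 C=29] avail[A=42 B=53 C=29] open={}
Step 3: reserve R2 A 4 -> on_hand[A=42 B=53 C=29] avail[A=38 B=53 C=29] open={R2}
Step 4: cancel R2 -> on_hand[A=42 B=53 C=29] avail[A=42 B=53 C=29] open={}
Step 5: reserve R3 B 8 -> on_hand[A=42 B=53 C=29] avail[A=42 B=45 C=29] open={R3}
Step 6: reserve R4 A 1 -> on_hand[A=42 B=53 C=29] avail[A=41 B=45 C=29] open={R3,R4}
Step 7: cancel R3 -> on_hand[A=42 B=53 C=29] avail[A=41 B=53 C=29] open={R4}
Step 8: cancel R4 -> on_hand[A=42 B=53 C=29] avail[A=42 B=53 C=29] open={}
Step 9: reserve R5 A 1 -> on_hand[A=42 B=53 C=29] avail[A=41 B=53 C=29] open={R5}
Step 10: commit R5 -> on_hand[A=41 B=53 C=29] avail[A=41 B=53 C=29] open={}
Step 11: reserve R6 A 8 -> on_hand[A=41 B=53 C=29] avail[A=33 B=53 C=29] open={R6}
Step 12: reserve R7 C 3 -> on_hand[A=41 B=53 C=29] avail[A=33 B=53 C=26] open={R6,R7}
Step 13: reserve R8 A 6 -> on_hand[A=41 B=53 C=29] avail[A=27 B=53 C=26] open={R6,R7,R8}
Step 14: commit R8 -> on_hand[A=35 B=53 C=29] avail[A=27 B=53 C=26] open={R6,R7}
Step 15: commit R7 -> on_hand[A=35 B=53 C=26] avail[A=27 B=53 C=26] open={R6}
Step 16: cancel R6 -> on_hand[A=35 B=53 C=26] avail[A=35 B=53 C=26] open={}
Step 17: reserve R9 C 6 -> on_hand[A=35 B=53 C=26] avail[A=35 B=53 C=20] open={R9}
Step 18: commit R9 -> on_hand[A=35 B=53 C=20] avail[A=35 B=53 C=20] open={}
Step 19: reserve R10 C 4 -> on_hand[A=35 B=53 C=20] avail[A=35 B=53 C=16] open={R10}
Step 20: commit R10 -> on_hand[A=35 B=53 C=16] avail[A=35 B=53 C=16] open={}
Step 21: reserve R11 A 9 -> on_hand[A=35 B=53 C=16] avail[A=26 B=53 C=16] open={R11}
Step 22: reserve R12 B 1 -> on_hand[A=35 B=53 C=16] avail[A=26 B=52 C=16] open={R11,R12}

Answer: A: 26
B: 52
C: 16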